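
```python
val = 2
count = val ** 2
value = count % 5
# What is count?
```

Answer: 4

Derivation:
Trace (tracking count):
val = 2  # -> val = 2
count = val ** 2  # -> count = 4
value = count % 5  # -> value = 4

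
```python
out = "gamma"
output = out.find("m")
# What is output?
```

Trace (tracking output):
out = 'gamma'  # -> out = 'gamma'
output = out.find('m')  # -> output = 2

Answer: 2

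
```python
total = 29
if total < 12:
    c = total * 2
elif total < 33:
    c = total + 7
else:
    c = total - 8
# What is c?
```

Trace (tracking c):
total = 29  # -> total = 29
if total < 12:  # condition is False
elif total < 33:  # condition is True
    c = total + 7  # -> c = 36

Answer: 36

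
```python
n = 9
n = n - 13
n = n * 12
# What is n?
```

Answer: -48

Derivation:
Trace (tracking n):
n = 9  # -> n = 9
n = n - 13  # -> n = -4
n = n * 12  # -> n = -48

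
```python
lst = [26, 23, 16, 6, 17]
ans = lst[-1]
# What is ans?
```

Answer: 17

Derivation:
Trace (tracking ans):
lst = [26, 23, 16, 6, 17]  # -> lst = [26, 23, 16, 6, 17]
ans = lst[-1]  # -> ans = 17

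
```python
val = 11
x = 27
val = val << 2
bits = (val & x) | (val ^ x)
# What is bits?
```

Trace (tracking bits):
val = 11  # -> val = 11
x = 27  # -> x = 27
val = val << 2  # -> val = 44
bits = val & x | val ^ x  # -> bits = 63

Answer: 63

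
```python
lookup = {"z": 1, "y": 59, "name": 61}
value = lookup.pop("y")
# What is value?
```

Trace (tracking value):
lookup = {'z': 1, 'y': 59, 'name': 61}  # -> lookup = {'z': 1, 'y': 59, 'name': 61}
value = lookup.pop('y')  # -> value = 59

Answer: 59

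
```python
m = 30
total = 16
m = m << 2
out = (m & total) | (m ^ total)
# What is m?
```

Trace (tracking m):
m = 30  # -> m = 30
total = 16  # -> total = 16
m = m << 2  # -> m = 120
out = m & total | m ^ total  # -> out = 120

Answer: 120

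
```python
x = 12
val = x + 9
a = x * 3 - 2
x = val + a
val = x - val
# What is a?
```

Trace (tracking a):
x = 12  # -> x = 12
val = x + 9  # -> val = 21
a = x * 3 - 2  # -> a = 34
x = val + a  # -> x = 55
val = x - val  # -> val = 34

Answer: 34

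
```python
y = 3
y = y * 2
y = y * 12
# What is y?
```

Trace (tracking y):
y = 3  # -> y = 3
y = y * 2  # -> y = 6
y = y * 12  # -> y = 72

Answer: 72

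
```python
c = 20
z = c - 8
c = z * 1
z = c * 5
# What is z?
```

Trace (tracking z):
c = 20  # -> c = 20
z = c - 8  # -> z = 12
c = z * 1  # -> c = 12
z = c * 5  # -> z = 60

Answer: 60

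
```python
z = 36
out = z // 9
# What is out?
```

Answer: 4

Derivation:
Trace (tracking out):
z = 36  # -> z = 36
out = z // 9  # -> out = 4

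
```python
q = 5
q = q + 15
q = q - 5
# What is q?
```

Trace (tracking q):
q = 5  # -> q = 5
q = q + 15  # -> q = 20
q = q - 5  # -> q = 15

Answer: 15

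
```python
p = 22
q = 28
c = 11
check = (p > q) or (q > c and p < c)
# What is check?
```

Trace (tracking check):
p = 22  # -> p = 22
q = 28  # -> q = 28
c = 11  # -> c = 11
check = p > q or (q > c and p < c)  # -> check = False

Answer: False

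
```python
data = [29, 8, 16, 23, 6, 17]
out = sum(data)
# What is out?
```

Answer: 99

Derivation:
Trace (tracking out):
data = [29, 8, 16, 23, 6, 17]  # -> data = [29, 8, 16, 23, 6, 17]
out = sum(data)  # -> out = 99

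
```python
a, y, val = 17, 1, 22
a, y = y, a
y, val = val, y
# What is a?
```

Answer: 1

Derivation:
Trace (tracking a):
a, y, val = (17, 1, 22)  # -> a = 17, y = 1, val = 22
a, y = (y, a)  # -> a = 1, y = 17
y, val = (val, y)  # -> y = 22, val = 17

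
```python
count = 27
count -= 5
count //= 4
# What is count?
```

Trace (tracking count):
count = 27  # -> count = 27
count -= 5  # -> count = 22
count //= 4  # -> count = 5

Answer: 5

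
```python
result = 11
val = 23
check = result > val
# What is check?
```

Trace (tracking check):
result = 11  # -> result = 11
val = 23  # -> val = 23
check = result > val  # -> check = False

Answer: False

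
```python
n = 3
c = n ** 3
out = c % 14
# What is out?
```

Answer: 13

Derivation:
Trace (tracking out):
n = 3  # -> n = 3
c = n ** 3  # -> c = 27
out = c % 14  # -> out = 13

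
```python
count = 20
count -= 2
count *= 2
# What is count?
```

Trace (tracking count):
count = 20  # -> count = 20
count -= 2  # -> count = 18
count *= 2  # -> count = 36

Answer: 36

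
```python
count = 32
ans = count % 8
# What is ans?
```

Trace (tracking ans):
count = 32  # -> count = 32
ans = count % 8  # -> ans = 0

Answer: 0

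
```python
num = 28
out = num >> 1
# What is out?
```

Trace (tracking out):
num = 28  # -> num = 28
out = num >> 1  # -> out = 14

Answer: 14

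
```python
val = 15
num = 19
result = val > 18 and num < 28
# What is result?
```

Trace (tracking result):
val = 15  # -> val = 15
num = 19  # -> num = 19
result = val > 18 and num < 28  # -> result = False

Answer: False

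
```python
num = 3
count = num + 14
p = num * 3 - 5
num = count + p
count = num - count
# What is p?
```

Answer: 4

Derivation:
Trace (tracking p):
num = 3  # -> num = 3
count = num + 14  # -> count = 17
p = num * 3 - 5  # -> p = 4
num = count + p  # -> num = 21
count = num - count  # -> count = 4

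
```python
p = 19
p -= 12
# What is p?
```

Answer: 7

Derivation:
Trace (tracking p):
p = 19  # -> p = 19
p -= 12  # -> p = 7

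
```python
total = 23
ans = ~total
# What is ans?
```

Answer: -24

Derivation:
Trace (tracking ans):
total = 23  # -> total = 23
ans = ~total  # -> ans = -24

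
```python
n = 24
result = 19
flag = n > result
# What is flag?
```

Trace (tracking flag):
n = 24  # -> n = 24
result = 19  # -> result = 19
flag = n > result  # -> flag = True

Answer: True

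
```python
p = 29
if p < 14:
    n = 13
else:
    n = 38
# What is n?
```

Answer: 38

Derivation:
Trace (tracking n):
p = 29  # -> p = 29
if p < 14:  # condition is False
else:
    n = 38  # -> n = 38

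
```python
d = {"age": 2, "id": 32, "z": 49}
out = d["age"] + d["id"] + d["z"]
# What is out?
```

Trace (tracking out):
d = {'age': 2, 'id': 32, 'z': 49}  # -> d = {'age': 2, 'id': 32, 'z': 49}
out = d['age'] + d['id'] + d['z']  # -> out = 83

Answer: 83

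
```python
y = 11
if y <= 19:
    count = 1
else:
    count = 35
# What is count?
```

Answer: 1

Derivation:
Trace (tracking count):
y = 11  # -> y = 11
if y <= 19:  # condition is True
    count = 1  # -> count = 1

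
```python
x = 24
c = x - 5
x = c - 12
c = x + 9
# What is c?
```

Answer: 16

Derivation:
Trace (tracking c):
x = 24  # -> x = 24
c = x - 5  # -> c = 19
x = c - 12  # -> x = 7
c = x + 9  # -> c = 16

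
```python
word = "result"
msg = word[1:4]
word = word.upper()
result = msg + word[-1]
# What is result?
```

Trace (tracking result):
word = 'result'  # -> word = 'result'
msg = word[1:4]  # -> msg = 'esu'
word = word.upper()  # -> word = 'RESULT'
result = msg + word[-1]  # -> result = 'esuT'

Answer: 'esuT'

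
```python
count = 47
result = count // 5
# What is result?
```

Trace (tracking result):
count = 47  # -> count = 47
result = count // 5  # -> result = 9

Answer: 9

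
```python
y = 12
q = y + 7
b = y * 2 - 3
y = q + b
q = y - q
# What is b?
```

Trace (tracking b):
y = 12  # -> y = 12
q = y + 7  # -> q = 19
b = y * 2 - 3  # -> b = 21
y = q + b  # -> y = 40
q = y - q  # -> q = 21

Answer: 21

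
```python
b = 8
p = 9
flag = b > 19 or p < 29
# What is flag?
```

Answer: True

Derivation:
Trace (tracking flag):
b = 8  # -> b = 8
p = 9  # -> p = 9
flag = b > 19 or p < 29  # -> flag = True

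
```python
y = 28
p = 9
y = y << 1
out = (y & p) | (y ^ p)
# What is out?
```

Trace (tracking out):
y = 28  # -> y = 28
p = 9  # -> p = 9
y = y << 1  # -> y = 56
out = y & p | y ^ p  # -> out = 57

Answer: 57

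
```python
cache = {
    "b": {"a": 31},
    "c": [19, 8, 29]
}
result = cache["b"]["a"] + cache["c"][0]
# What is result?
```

Answer: 50

Derivation:
Trace (tracking result):
cache = {'b': {'a': 31}, 'c': [19, 8, 29]}  # -> cache = {'b': {'a': 31}, 'c': [19, 8, 29]}
result = cache['b']['a'] + cache['c'][0]  # -> result = 50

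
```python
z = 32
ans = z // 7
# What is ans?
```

Answer: 4

Derivation:
Trace (tracking ans):
z = 32  # -> z = 32
ans = z // 7  # -> ans = 4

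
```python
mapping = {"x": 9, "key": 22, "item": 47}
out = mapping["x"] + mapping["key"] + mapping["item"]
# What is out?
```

Answer: 78

Derivation:
Trace (tracking out):
mapping = {'x': 9, 'key': 22, 'item': 47}  # -> mapping = {'x': 9, 'key': 22, 'item': 47}
out = mapping['x'] + mapping['key'] + mapping['item']  # -> out = 78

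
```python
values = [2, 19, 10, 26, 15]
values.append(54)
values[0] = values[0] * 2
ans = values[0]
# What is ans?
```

Trace (tracking ans):
values = [2, 19, 10, 26, 15]  # -> values = [2, 19, 10, 26, 15]
values.append(54)  # -> values = [2, 19, 10, 26, 15, 54]
values[0] = values[0] * 2  # -> values = [4, 19, 10, 26, 15, 54]
ans = values[0]  # -> ans = 4

Answer: 4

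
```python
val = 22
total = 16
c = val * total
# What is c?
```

Answer: 352

Derivation:
Trace (tracking c):
val = 22  # -> val = 22
total = 16  # -> total = 16
c = val * total  # -> c = 352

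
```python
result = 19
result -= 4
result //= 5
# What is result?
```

Trace (tracking result):
result = 19  # -> result = 19
result -= 4  # -> result = 15
result //= 5  # -> result = 3

Answer: 3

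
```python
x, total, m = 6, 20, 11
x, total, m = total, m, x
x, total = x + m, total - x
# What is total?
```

Trace (tracking total):
x, total, m = (6, 20, 11)  # -> x = 6, total = 20, m = 11
x, total, m = (total, m, x)  # -> x = 20, total = 11, m = 6
x, total = (x + m, total - x)  # -> x = 26, total = -9

Answer: -9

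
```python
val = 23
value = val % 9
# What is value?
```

Trace (tracking value):
val = 23  # -> val = 23
value = val % 9  # -> value = 5

Answer: 5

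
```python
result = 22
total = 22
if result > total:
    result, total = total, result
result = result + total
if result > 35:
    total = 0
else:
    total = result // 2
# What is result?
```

Trace (tracking result):
result = 22  # -> result = 22
total = 22  # -> total = 22
if result > total:  # condition is False
result = result + total  # -> result = 44
if result > 35:  # condition is True
    total = 0  # -> total = 0

Answer: 44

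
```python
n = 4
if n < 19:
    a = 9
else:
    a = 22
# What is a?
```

Trace (tracking a):
n = 4  # -> n = 4
if n < 19:  # condition is True
    a = 9  # -> a = 9

Answer: 9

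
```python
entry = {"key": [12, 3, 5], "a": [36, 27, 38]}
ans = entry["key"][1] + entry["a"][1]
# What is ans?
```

Trace (tracking ans):
entry = {'key': [12, 3, 5], 'a': [36, 27, 38]}  # -> entry = {'key': [12, 3, 5], 'a': [36, 27, 38]}
ans = entry['key'][1] + entry['a'][1]  # -> ans = 30

Answer: 30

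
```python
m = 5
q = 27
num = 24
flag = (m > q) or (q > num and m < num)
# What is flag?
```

Answer: True

Derivation:
Trace (tracking flag):
m = 5  # -> m = 5
q = 27  # -> q = 27
num = 24  # -> num = 24
flag = m > q or (q > num and m < num)  # -> flag = True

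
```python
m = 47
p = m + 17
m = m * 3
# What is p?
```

Trace (tracking p):
m = 47  # -> m = 47
p = m + 17  # -> p = 64
m = m * 3  # -> m = 141

Answer: 64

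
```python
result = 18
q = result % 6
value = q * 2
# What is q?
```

Trace (tracking q):
result = 18  # -> result = 18
q = result % 6  # -> q = 0
value = q * 2  # -> value = 0

Answer: 0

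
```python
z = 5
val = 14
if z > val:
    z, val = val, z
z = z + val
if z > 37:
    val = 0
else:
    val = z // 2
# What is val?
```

Trace (tracking val):
z = 5  # -> z = 5
val = 14  # -> val = 14
if z > val:  # condition is False
z = z + val  # -> z = 19
if z > 37:  # condition is False
else:
    val = z // 2  # -> val = 9

Answer: 9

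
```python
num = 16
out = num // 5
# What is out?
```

Trace (tracking out):
num = 16  # -> num = 16
out = num // 5  # -> out = 3

Answer: 3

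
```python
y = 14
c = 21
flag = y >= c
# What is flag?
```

Trace (tracking flag):
y = 14  # -> y = 14
c = 21  # -> c = 21
flag = y >= c  # -> flag = False

Answer: False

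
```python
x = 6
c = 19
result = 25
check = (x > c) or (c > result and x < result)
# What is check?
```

Trace (tracking check):
x = 6  # -> x = 6
c = 19  # -> c = 19
result = 25  # -> result = 25
check = x > c or (c > result and x < result)  # -> check = False

Answer: False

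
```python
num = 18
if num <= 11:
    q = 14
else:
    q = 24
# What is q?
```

Answer: 24

Derivation:
Trace (tracking q):
num = 18  # -> num = 18
if num <= 11:  # condition is False
else:
    q = 24  # -> q = 24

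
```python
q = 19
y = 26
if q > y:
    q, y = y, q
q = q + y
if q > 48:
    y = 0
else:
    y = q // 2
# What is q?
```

Answer: 45

Derivation:
Trace (tracking q):
q = 19  # -> q = 19
y = 26  # -> y = 26
if q > y:  # condition is False
q = q + y  # -> q = 45
if q > 48:  # condition is False
else:
    y = q // 2  # -> y = 22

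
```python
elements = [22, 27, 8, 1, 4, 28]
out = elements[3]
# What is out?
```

Answer: 1

Derivation:
Trace (tracking out):
elements = [22, 27, 8, 1, 4, 28]  # -> elements = [22, 27, 8, 1, 4, 28]
out = elements[3]  # -> out = 1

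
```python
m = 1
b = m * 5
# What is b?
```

Answer: 5

Derivation:
Trace (tracking b):
m = 1  # -> m = 1
b = m * 5  # -> b = 5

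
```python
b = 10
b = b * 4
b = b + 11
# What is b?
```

Trace (tracking b):
b = 10  # -> b = 10
b = b * 4  # -> b = 40
b = b + 11  # -> b = 51

Answer: 51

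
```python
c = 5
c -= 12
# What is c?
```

Trace (tracking c):
c = 5  # -> c = 5
c -= 12  # -> c = -7

Answer: -7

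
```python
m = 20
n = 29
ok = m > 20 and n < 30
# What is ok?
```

Trace (tracking ok):
m = 20  # -> m = 20
n = 29  # -> n = 29
ok = m > 20 and n < 30  # -> ok = False

Answer: False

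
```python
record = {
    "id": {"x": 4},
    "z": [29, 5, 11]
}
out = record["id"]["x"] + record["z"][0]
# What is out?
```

Trace (tracking out):
record = {'id': {'x': 4}, 'z': [29, 5, 11]}  # -> record = {'id': {'x': 4}, 'z': [29, 5, 11]}
out = record['id']['x'] + record['z'][0]  # -> out = 33

Answer: 33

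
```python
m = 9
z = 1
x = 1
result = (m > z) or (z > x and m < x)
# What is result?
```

Answer: True

Derivation:
Trace (tracking result):
m = 9  # -> m = 9
z = 1  # -> z = 1
x = 1  # -> x = 1
result = m > z or (z > x and m < x)  # -> result = True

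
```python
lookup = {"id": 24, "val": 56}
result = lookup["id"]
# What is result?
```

Answer: 24

Derivation:
Trace (tracking result):
lookup = {'id': 24, 'val': 56}  # -> lookup = {'id': 24, 'val': 56}
result = lookup['id']  # -> result = 24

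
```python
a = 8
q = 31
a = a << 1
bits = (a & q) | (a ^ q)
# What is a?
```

Trace (tracking a):
a = 8  # -> a = 8
q = 31  # -> q = 31
a = a << 1  # -> a = 16
bits = a & q | a ^ q  # -> bits = 31

Answer: 16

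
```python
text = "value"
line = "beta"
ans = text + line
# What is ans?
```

Trace (tracking ans):
text = 'value'  # -> text = 'value'
line = 'beta'  # -> line = 'beta'
ans = text + line  # -> ans = 'valuebeta'

Answer: 'valuebeta'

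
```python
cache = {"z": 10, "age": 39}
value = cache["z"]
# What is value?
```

Trace (tracking value):
cache = {'z': 10, 'age': 39}  # -> cache = {'z': 10, 'age': 39}
value = cache['z']  # -> value = 10

Answer: 10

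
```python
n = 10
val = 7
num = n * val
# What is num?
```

Answer: 70

Derivation:
Trace (tracking num):
n = 10  # -> n = 10
val = 7  # -> val = 7
num = n * val  # -> num = 70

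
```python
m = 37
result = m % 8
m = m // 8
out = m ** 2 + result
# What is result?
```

Answer: 5

Derivation:
Trace (tracking result):
m = 37  # -> m = 37
result = m % 8  # -> result = 5
m = m // 8  # -> m = 4
out = m ** 2 + result  # -> out = 21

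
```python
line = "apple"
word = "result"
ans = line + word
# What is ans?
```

Trace (tracking ans):
line = 'apple'  # -> line = 'apple'
word = 'result'  # -> word = 'result'
ans = line + word  # -> ans = 'appleresult'

Answer: 'appleresult'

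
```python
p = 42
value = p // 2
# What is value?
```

Trace (tracking value):
p = 42  # -> p = 42
value = p // 2  # -> value = 21

Answer: 21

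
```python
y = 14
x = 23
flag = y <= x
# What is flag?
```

Answer: True

Derivation:
Trace (tracking flag):
y = 14  # -> y = 14
x = 23  # -> x = 23
flag = y <= x  # -> flag = True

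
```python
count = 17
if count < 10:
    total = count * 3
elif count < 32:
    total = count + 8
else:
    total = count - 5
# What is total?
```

Trace (tracking total):
count = 17  # -> count = 17
if count < 10:  # condition is False
elif count < 32:  # condition is True
    total = count + 8  # -> total = 25

Answer: 25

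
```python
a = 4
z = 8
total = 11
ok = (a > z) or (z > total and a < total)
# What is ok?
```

Answer: False

Derivation:
Trace (tracking ok):
a = 4  # -> a = 4
z = 8  # -> z = 8
total = 11  # -> total = 11
ok = a > z or (z > total and a < total)  # -> ok = False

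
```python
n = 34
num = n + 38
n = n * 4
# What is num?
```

Trace (tracking num):
n = 34  # -> n = 34
num = n + 38  # -> num = 72
n = n * 4  # -> n = 136

Answer: 72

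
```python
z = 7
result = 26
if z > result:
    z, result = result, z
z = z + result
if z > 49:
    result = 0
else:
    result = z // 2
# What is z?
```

Trace (tracking z):
z = 7  # -> z = 7
result = 26  # -> result = 26
if z > result:  # condition is False
z = z + result  # -> z = 33
if z > 49:  # condition is False
else:
    result = z // 2  # -> result = 16

Answer: 33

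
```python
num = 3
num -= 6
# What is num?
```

Trace (tracking num):
num = 3  # -> num = 3
num -= 6  # -> num = -3

Answer: -3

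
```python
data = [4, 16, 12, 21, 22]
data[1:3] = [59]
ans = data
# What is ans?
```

Trace (tracking ans):
data = [4, 16, 12, 21, 22]  # -> data = [4, 16, 12, 21, 22]
data[1:3] = [59]  # -> data = [4, 59, 21, 22]
ans = data  # -> ans = [4, 59, 21, 22]

Answer: [4, 59, 21, 22]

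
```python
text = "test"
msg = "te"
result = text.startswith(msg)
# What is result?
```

Answer: True

Derivation:
Trace (tracking result):
text = 'test'  # -> text = 'test'
msg = 'te'  # -> msg = 'te'
result = text.startswith(msg)  # -> result = True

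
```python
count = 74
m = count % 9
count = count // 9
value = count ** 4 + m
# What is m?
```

Answer: 2

Derivation:
Trace (tracking m):
count = 74  # -> count = 74
m = count % 9  # -> m = 2
count = count // 9  # -> count = 8
value = count ** 4 + m  # -> value = 4098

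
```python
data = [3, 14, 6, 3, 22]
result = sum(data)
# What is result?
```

Trace (tracking result):
data = [3, 14, 6, 3, 22]  # -> data = [3, 14, 6, 3, 22]
result = sum(data)  # -> result = 48

Answer: 48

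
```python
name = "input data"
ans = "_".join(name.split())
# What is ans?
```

Answer: 'input_data'

Derivation:
Trace (tracking ans):
name = 'input data'  # -> name = 'input data'
ans = '_'.join(name.split())  # -> ans = 'input_data'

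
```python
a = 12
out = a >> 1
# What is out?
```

Answer: 6

Derivation:
Trace (tracking out):
a = 12  # -> a = 12
out = a >> 1  # -> out = 6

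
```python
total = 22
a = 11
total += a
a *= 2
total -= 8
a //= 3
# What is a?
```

Trace (tracking a):
total = 22  # -> total = 22
a = 11  # -> a = 11
total += a  # -> total = 33
a *= 2  # -> a = 22
total -= 8  # -> total = 25
a //= 3  # -> a = 7

Answer: 7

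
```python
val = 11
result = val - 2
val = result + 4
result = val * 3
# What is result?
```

Answer: 39

Derivation:
Trace (tracking result):
val = 11  # -> val = 11
result = val - 2  # -> result = 9
val = result + 4  # -> val = 13
result = val * 3  # -> result = 39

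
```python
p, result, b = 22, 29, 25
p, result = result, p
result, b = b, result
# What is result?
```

Trace (tracking result):
p, result, b = (22, 29, 25)  # -> p = 22, result = 29, b = 25
p, result = (result, p)  # -> p = 29, result = 22
result, b = (b, result)  # -> result = 25, b = 22

Answer: 25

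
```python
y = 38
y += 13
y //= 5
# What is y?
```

Trace (tracking y):
y = 38  # -> y = 38
y += 13  # -> y = 51
y //= 5  # -> y = 10

Answer: 10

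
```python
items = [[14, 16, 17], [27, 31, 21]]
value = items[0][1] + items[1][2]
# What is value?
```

Answer: 37

Derivation:
Trace (tracking value):
items = [[14, 16, 17], [27, 31, 21]]  # -> items = [[14, 16, 17], [27, 31, 21]]
value = items[0][1] + items[1][2]  # -> value = 37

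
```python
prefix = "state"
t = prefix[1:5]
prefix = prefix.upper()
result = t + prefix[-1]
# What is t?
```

Trace (tracking t):
prefix = 'state'  # -> prefix = 'state'
t = prefix[1:5]  # -> t = 'tate'
prefix = prefix.upper()  # -> prefix = 'STATE'
result = t + prefix[-1]  # -> result = 'tateE'

Answer: 'tate'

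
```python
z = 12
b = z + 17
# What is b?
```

Answer: 29

Derivation:
Trace (tracking b):
z = 12  # -> z = 12
b = z + 17  # -> b = 29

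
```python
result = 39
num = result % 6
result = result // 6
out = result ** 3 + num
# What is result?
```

Answer: 6

Derivation:
Trace (tracking result):
result = 39  # -> result = 39
num = result % 6  # -> num = 3
result = result // 6  # -> result = 6
out = result ** 3 + num  # -> out = 219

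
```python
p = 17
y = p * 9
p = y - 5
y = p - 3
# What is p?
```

Trace (tracking p):
p = 17  # -> p = 17
y = p * 9  # -> y = 153
p = y - 5  # -> p = 148
y = p - 3  # -> y = 145

Answer: 148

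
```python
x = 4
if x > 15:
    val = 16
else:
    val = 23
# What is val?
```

Trace (tracking val):
x = 4  # -> x = 4
if x > 15:  # condition is False
else:
    val = 23  # -> val = 23

Answer: 23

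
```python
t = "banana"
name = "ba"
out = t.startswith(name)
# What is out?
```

Answer: True

Derivation:
Trace (tracking out):
t = 'banana'  # -> t = 'banana'
name = 'ba'  # -> name = 'ba'
out = t.startswith(name)  # -> out = True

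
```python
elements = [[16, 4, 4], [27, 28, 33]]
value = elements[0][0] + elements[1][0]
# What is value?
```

Trace (tracking value):
elements = [[16, 4, 4], [27, 28, 33]]  # -> elements = [[16, 4, 4], [27, 28, 33]]
value = elements[0][0] + elements[1][0]  # -> value = 43

Answer: 43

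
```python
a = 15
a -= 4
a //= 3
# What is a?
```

Answer: 3

Derivation:
Trace (tracking a):
a = 15  # -> a = 15
a -= 4  # -> a = 11
a //= 3  # -> a = 3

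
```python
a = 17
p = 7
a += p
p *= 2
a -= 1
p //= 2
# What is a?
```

Answer: 23

Derivation:
Trace (tracking a):
a = 17  # -> a = 17
p = 7  # -> p = 7
a += p  # -> a = 24
p *= 2  # -> p = 14
a -= 1  # -> a = 23
p //= 2  # -> p = 7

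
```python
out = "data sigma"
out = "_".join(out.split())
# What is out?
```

Trace (tracking out):
out = 'data sigma'  # -> out = 'data sigma'
out = '_'.join(out.split())  # -> out = 'data_sigma'

Answer: 'data_sigma'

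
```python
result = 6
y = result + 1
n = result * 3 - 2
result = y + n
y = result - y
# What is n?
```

Trace (tracking n):
result = 6  # -> result = 6
y = result + 1  # -> y = 7
n = result * 3 - 2  # -> n = 16
result = y + n  # -> result = 23
y = result - y  # -> y = 16

Answer: 16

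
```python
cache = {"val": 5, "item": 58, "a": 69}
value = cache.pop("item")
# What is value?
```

Answer: 58

Derivation:
Trace (tracking value):
cache = {'val': 5, 'item': 58, 'a': 69}  # -> cache = {'val': 5, 'item': 58, 'a': 69}
value = cache.pop('item')  # -> value = 58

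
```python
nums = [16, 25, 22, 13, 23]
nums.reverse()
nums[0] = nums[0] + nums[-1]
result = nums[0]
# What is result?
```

Answer: 39

Derivation:
Trace (tracking result):
nums = [16, 25, 22, 13, 23]  # -> nums = [16, 25, 22, 13, 23]
nums.reverse()  # -> nums = [23, 13, 22, 25, 16]
nums[0] = nums[0] + nums[-1]  # -> nums = [39, 13, 22, 25, 16]
result = nums[0]  # -> result = 39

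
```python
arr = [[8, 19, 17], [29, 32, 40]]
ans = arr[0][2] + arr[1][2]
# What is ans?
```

Answer: 57

Derivation:
Trace (tracking ans):
arr = [[8, 19, 17], [29, 32, 40]]  # -> arr = [[8, 19, 17], [29, 32, 40]]
ans = arr[0][2] + arr[1][2]  # -> ans = 57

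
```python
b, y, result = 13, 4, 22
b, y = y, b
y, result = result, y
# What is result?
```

Answer: 13

Derivation:
Trace (tracking result):
b, y, result = (13, 4, 22)  # -> b = 13, y = 4, result = 22
b, y = (y, b)  # -> b = 4, y = 13
y, result = (result, y)  # -> y = 22, result = 13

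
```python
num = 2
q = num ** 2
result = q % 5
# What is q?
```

Trace (tracking q):
num = 2  # -> num = 2
q = num ** 2  # -> q = 4
result = q % 5  # -> result = 4

Answer: 4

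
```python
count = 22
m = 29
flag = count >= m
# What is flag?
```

Answer: False

Derivation:
Trace (tracking flag):
count = 22  # -> count = 22
m = 29  # -> m = 29
flag = count >= m  # -> flag = False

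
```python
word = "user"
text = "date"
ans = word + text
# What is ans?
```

Answer: 'userdate'

Derivation:
Trace (tracking ans):
word = 'user'  # -> word = 'user'
text = 'date'  # -> text = 'date'
ans = word + text  # -> ans = 'userdate'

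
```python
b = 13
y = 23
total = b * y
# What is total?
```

Trace (tracking total):
b = 13  # -> b = 13
y = 23  # -> y = 23
total = b * y  # -> total = 299

Answer: 299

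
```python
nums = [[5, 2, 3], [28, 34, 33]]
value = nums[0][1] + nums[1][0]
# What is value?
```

Trace (tracking value):
nums = [[5, 2, 3], [28, 34, 33]]  # -> nums = [[5, 2, 3], [28, 34, 33]]
value = nums[0][1] + nums[1][0]  # -> value = 30

Answer: 30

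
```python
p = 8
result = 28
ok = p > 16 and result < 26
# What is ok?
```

Trace (tracking ok):
p = 8  # -> p = 8
result = 28  # -> result = 28
ok = p > 16 and result < 26  # -> ok = False

Answer: False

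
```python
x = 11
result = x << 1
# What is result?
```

Answer: 22

Derivation:
Trace (tracking result):
x = 11  # -> x = 11
result = x << 1  # -> result = 22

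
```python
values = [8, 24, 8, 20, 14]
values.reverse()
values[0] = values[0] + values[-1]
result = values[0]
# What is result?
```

Trace (tracking result):
values = [8, 24, 8, 20, 14]  # -> values = [8, 24, 8, 20, 14]
values.reverse()  # -> values = [14, 20, 8, 24, 8]
values[0] = values[0] + values[-1]  # -> values = [22, 20, 8, 24, 8]
result = values[0]  # -> result = 22

Answer: 22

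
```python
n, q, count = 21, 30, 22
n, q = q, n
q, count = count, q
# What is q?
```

Trace (tracking q):
n, q, count = (21, 30, 22)  # -> n = 21, q = 30, count = 22
n, q = (q, n)  # -> n = 30, q = 21
q, count = (count, q)  # -> q = 22, count = 21

Answer: 22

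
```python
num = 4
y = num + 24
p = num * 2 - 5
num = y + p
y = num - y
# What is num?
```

Trace (tracking num):
num = 4  # -> num = 4
y = num + 24  # -> y = 28
p = num * 2 - 5  # -> p = 3
num = y + p  # -> num = 31
y = num - y  # -> y = 3

Answer: 31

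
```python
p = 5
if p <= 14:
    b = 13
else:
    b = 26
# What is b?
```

Trace (tracking b):
p = 5  # -> p = 5
if p <= 14:  # condition is True
    b = 13  # -> b = 13

Answer: 13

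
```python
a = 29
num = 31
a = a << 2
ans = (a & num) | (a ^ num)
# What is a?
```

Answer: 116

Derivation:
Trace (tracking a):
a = 29  # -> a = 29
num = 31  # -> num = 31
a = a << 2  # -> a = 116
ans = a & num | a ^ num  # -> ans = 127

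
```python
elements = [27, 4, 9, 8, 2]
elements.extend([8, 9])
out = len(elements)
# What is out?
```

Answer: 7

Derivation:
Trace (tracking out):
elements = [27, 4, 9, 8, 2]  # -> elements = [27, 4, 9, 8, 2]
elements.extend([8, 9])  # -> elements = [27, 4, 9, 8, 2, 8, 9]
out = len(elements)  # -> out = 7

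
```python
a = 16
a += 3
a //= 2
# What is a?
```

Answer: 9

Derivation:
Trace (tracking a):
a = 16  # -> a = 16
a += 3  # -> a = 19
a //= 2  # -> a = 9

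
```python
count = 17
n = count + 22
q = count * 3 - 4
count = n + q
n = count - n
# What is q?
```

Answer: 47

Derivation:
Trace (tracking q):
count = 17  # -> count = 17
n = count + 22  # -> n = 39
q = count * 3 - 4  # -> q = 47
count = n + q  # -> count = 86
n = count - n  # -> n = 47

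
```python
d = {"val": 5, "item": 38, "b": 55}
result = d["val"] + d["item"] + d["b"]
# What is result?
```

Answer: 98

Derivation:
Trace (tracking result):
d = {'val': 5, 'item': 38, 'b': 55}  # -> d = {'val': 5, 'item': 38, 'b': 55}
result = d['val'] + d['item'] + d['b']  # -> result = 98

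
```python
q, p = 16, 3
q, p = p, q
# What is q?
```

Trace (tracking q):
q, p = (16, 3)  # -> q = 16, p = 3
q, p = (p, q)  # -> q = 3, p = 16

Answer: 3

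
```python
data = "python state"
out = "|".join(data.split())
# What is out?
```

Trace (tracking out):
data = 'python state'  # -> data = 'python state'
out = '|'.join(data.split())  # -> out = 'python|state'

Answer: 'python|state'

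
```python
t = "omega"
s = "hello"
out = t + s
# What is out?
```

Answer: 'omegahello'

Derivation:
Trace (tracking out):
t = 'omega'  # -> t = 'omega'
s = 'hello'  # -> s = 'hello'
out = t + s  # -> out = 'omegahello'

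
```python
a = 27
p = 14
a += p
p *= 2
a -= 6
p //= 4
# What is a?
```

Trace (tracking a):
a = 27  # -> a = 27
p = 14  # -> p = 14
a += p  # -> a = 41
p *= 2  # -> p = 28
a -= 6  # -> a = 35
p //= 4  # -> p = 7

Answer: 35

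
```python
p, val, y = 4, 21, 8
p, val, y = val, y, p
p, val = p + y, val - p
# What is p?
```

Trace (tracking p):
p, val, y = (4, 21, 8)  # -> p = 4, val = 21, y = 8
p, val, y = (val, y, p)  # -> p = 21, val = 8, y = 4
p, val = (p + y, val - p)  # -> p = 25, val = -13

Answer: 25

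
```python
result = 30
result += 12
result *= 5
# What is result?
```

Trace (tracking result):
result = 30  # -> result = 30
result += 12  # -> result = 42
result *= 5  # -> result = 210

Answer: 210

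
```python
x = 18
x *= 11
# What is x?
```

Answer: 198

Derivation:
Trace (tracking x):
x = 18  # -> x = 18
x *= 11  # -> x = 198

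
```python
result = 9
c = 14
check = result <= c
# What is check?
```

Answer: True

Derivation:
Trace (tracking check):
result = 9  # -> result = 9
c = 14  # -> c = 14
check = result <= c  # -> check = True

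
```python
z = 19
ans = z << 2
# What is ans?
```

Answer: 76

Derivation:
Trace (tracking ans):
z = 19  # -> z = 19
ans = z << 2  # -> ans = 76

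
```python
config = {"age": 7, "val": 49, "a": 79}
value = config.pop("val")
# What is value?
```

Answer: 49

Derivation:
Trace (tracking value):
config = {'age': 7, 'val': 49, 'a': 79}  # -> config = {'age': 7, 'val': 49, 'a': 79}
value = config.pop('val')  # -> value = 49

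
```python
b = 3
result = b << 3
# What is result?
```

Answer: 24

Derivation:
Trace (tracking result):
b = 3  # -> b = 3
result = b << 3  # -> result = 24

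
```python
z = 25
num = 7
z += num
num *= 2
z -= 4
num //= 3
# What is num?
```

Trace (tracking num):
z = 25  # -> z = 25
num = 7  # -> num = 7
z += num  # -> z = 32
num *= 2  # -> num = 14
z -= 4  # -> z = 28
num //= 3  # -> num = 4

Answer: 4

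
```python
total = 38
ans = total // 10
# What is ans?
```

Trace (tracking ans):
total = 38  # -> total = 38
ans = total // 10  # -> ans = 3

Answer: 3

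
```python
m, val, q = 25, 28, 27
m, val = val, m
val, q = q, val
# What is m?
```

Answer: 28

Derivation:
Trace (tracking m):
m, val, q = (25, 28, 27)  # -> m = 25, val = 28, q = 27
m, val = (val, m)  # -> m = 28, val = 25
val, q = (q, val)  # -> val = 27, q = 25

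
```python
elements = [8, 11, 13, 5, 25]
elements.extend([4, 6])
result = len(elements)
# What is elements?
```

Trace (tracking elements):
elements = [8, 11, 13, 5, 25]  # -> elements = [8, 11, 13, 5, 25]
elements.extend([4, 6])  # -> elements = [8, 11, 13, 5, 25, 4, 6]
result = len(elements)  # -> result = 7

Answer: [8, 11, 13, 5, 25, 4, 6]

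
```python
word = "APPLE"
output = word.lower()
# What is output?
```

Trace (tracking output):
word = 'APPLE'  # -> word = 'APPLE'
output = word.lower()  # -> output = 'apple'

Answer: 'apple'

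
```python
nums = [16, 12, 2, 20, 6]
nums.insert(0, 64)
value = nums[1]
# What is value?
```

Answer: 16

Derivation:
Trace (tracking value):
nums = [16, 12, 2, 20, 6]  # -> nums = [16, 12, 2, 20, 6]
nums.insert(0, 64)  # -> nums = [64, 16, 12, 2, 20, 6]
value = nums[1]  # -> value = 16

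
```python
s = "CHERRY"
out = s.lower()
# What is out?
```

Answer: 'cherry'

Derivation:
Trace (tracking out):
s = 'CHERRY'  # -> s = 'CHERRY'
out = s.lower()  # -> out = 'cherry'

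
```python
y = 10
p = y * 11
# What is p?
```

Trace (tracking p):
y = 10  # -> y = 10
p = y * 11  # -> p = 110

Answer: 110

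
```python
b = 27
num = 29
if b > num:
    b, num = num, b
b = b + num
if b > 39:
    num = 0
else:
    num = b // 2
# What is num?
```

Trace (tracking num):
b = 27  # -> b = 27
num = 29  # -> num = 29
if b > num:  # condition is False
b = b + num  # -> b = 56
if b > 39:  # condition is True
    num = 0  # -> num = 0

Answer: 0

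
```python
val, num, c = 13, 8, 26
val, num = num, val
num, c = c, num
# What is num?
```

Answer: 26

Derivation:
Trace (tracking num):
val, num, c = (13, 8, 26)  # -> val = 13, num = 8, c = 26
val, num = (num, val)  # -> val = 8, num = 13
num, c = (c, num)  # -> num = 26, c = 13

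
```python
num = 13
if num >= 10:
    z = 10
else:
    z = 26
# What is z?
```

Answer: 10

Derivation:
Trace (tracking z):
num = 13  # -> num = 13
if num >= 10:  # condition is True
    z = 10  # -> z = 10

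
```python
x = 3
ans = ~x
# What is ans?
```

Trace (tracking ans):
x = 3  # -> x = 3
ans = ~x  # -> ans = -4

Answer: -4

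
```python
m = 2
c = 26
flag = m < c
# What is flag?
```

Answer: True

Derivation:
Trace (tracking flag):
m = 2  # -> m = 2
c = 26  # -> c = 26
flag = m < c  # -> flag = True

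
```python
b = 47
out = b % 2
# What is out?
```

Trace (tracking out):
b = 47  # -> b = 47
out = b % 2  # -> out = 1

Answer: 1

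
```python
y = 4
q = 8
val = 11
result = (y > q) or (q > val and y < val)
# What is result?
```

Answer: False

Derivation:
Trace (tracking result):
y = 4  # -> y = 4
q = 8  # -> q = 8
val = 11  # -> val = 11
result = y > q or (q > val and y < val)  # -> result = False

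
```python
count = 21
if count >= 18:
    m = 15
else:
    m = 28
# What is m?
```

Answer: 15

Derivation:
Trace (tracking m):
count = 21  # -> count = 21
if count >= 18:  # condition is True
    m = 15  # -> m = 15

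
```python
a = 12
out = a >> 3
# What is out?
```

Answer: 1

Derivation:
Trace (tracking out):
a = 12  # -> a = 12
out = a >> 3  # -> out = 1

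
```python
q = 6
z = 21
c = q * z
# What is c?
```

Trace (tracking c):
q = 6  # -> q = 6
z = 21  # -> z = 21
c = q * z  # -> c = 126

Answer: 126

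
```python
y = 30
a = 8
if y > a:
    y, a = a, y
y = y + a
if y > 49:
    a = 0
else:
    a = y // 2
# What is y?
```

Trace (tracking y):
y = 30  # -> y = 30
a = 8  # -> a = 8
if y > a:  # condition is True
    y, a = (a, y)  # -> y = 8, a = 30
y = y + a  # -> y = 38
if y > 49:  # condition is False
else:
    a = y // 2  # -> a = 19

Answer: 38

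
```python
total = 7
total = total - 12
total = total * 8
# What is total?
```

Trace (tracking total):
total = 7  # -> total = 7
total = total - 12  # -> total = -5
total = total * 8  # -> total = -40

Answer: -40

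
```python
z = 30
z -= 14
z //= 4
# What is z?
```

Answer: 4

Derivation:
Trace (tracking z):
z = 30  # -> z = 30
z -= 14  # -> z = 16
z //= 4  # -> z = 4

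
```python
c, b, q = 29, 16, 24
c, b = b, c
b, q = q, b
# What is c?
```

Answer: 16

Derivation:
Trace (tracking c):
c, b, q = (29, 16, 24)  # -> c = 29, b = 16, q = 24
c, b = (b, c)  # -> c = 16, b = 29
b, q = (q, b)  # -> b = 24, q = 29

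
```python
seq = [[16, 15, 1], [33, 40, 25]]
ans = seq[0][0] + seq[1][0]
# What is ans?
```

Answer: 49

Derivation:
Trace (tracking ans):
seq = [[16, 15, 1], [33, 40, 25]]  # -> seq = [[16, 15, 1], [33, 40, 25]]
ans = seq[0][0] + seq[1][0]  # -> ans = 49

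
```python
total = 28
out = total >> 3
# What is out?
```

Trace (tracking out):
total = 28  # -> total = 28
out = total >> 3  # -> out = 3

Answer: 3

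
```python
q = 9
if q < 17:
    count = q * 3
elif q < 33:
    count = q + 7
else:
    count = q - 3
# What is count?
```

Answer: 27

Derivation:
Trace (tracking count):
q = 9  # -> q = 9
if q < 17:  # condition is True
    count = q * 3  # -> count = 27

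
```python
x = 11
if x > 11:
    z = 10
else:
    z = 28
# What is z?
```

Answer: 28

Derivation:
Trace (tracking z):
x = 11  # -> x = 11
if x > 11:  # condition is False
else:
    z = 28  # -> z = 28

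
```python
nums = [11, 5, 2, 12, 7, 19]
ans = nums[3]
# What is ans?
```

Trace (tracking ans):
nums = [11, 5, 2, 12, 7, 19]  # -> nums = [11, 5, 2, 12, 7, 19]
ans = nums[3]  # -> ans = 12

Answer: 12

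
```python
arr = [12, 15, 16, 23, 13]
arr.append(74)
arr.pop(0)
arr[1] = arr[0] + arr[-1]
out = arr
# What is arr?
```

Trace (tracking arr):
arr = [12, 15, 16, 23, 13]  # -> arr = [12, 15, 16, 23, 13]
arr.append(74)  # -> arr = [12, 15, 16, 23, 13, 74]
arr.pop(0)  # -> arr = [15, 16, 23, 13, 74]
arr[1] = arr[0] + arr[-1]  # -> arr = [15, 89, 23, 13, 74]
out = arr  # -> out = [15, 89, 23, 13, 74]

Answer: [15, 89, 23, 13, 74]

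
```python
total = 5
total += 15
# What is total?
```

Answer: 20

Derivation:
Trace (tracking total):
total = 5  # -> total = 5
total += 15  # -> total = 20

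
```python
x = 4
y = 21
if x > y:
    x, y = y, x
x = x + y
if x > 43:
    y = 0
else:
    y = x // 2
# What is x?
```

Answer: 25

Derivation:
Trace (tracking x):
x = 4  # -> x = 4
y = 21  # -> y = 21
if x > y:  # condition is False
x = x + y  # -> x = 25
if x > 43:  # condition is False
else:
    y = x // 2  # -> y = 12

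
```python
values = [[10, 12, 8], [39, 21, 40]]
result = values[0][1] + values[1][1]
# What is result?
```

Answer: 33

Derivation:
Trace (tracking result):
values = [[10, 12, 8], [39, 21, 40]]  # -> values = [[10, 12, 8], [39, 21, 40]]
result = values[0][1] + values[1][1]  # -> result = 33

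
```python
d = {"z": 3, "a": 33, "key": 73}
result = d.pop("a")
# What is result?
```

Trace (tracking result):
d = {'z': 3, 'a': 33, 'key': 73}  # -> d = {'z': 3, 'a': 33, 'key': 73}
result = d.pop('a')  # -> result = 33

Answer: 33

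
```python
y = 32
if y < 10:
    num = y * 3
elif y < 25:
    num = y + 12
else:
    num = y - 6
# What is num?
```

Trace (tracking num):
y = 32  # -> y = 32
if y < 10:  # condition is False
elif y < 25:  # condition is False
else:
    num = y - 6  # -> num = 26

Answer: 26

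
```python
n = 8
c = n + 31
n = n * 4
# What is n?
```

Trace (tracking n):
n = 8  # -> n = 8
c = n + 31  # -> c = 39
n = n * 4  # -> n = 32

Answer: 32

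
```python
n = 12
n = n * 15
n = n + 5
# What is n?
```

Answer: 185

Derivation:
Trace (tracking n):
n = 12  # -> n = 12
n = n * 15  # -> n = 180
n = n + 5  # -> n = 185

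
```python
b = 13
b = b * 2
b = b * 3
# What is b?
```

Answer: 78

Derivation:
Trace (tracking b):
b = 13  # -> b = 13
b = b * 2  # -> b = 26
b = b * 3  # -> b = 78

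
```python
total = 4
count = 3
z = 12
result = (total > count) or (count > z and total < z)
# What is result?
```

Trace (tracking result):
total = 4  # -> total = 4
count = 3  # -> count = 3
z = 12  # -> z = 12
result = total > count or (count > z and total < z)  # -> result = True

Answer: True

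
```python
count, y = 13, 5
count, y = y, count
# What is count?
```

Answer: 5

Derivation:
Trace (tracking count):
count, y = (13, 5)  # -> count = 13, y = 5
count, y = (y, count)  # -> count = 5, y = 13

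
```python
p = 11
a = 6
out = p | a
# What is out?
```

Trace (tracking out):
p = 11  # -> p = 11
a = 6  # -> a = 6
out = p | a  # -> out = 15

Answer: 15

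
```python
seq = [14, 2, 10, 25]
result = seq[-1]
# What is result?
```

Answer: 25

Derivation:
Trace (tracking result):
seq = [14, 2, 10, 25]  # -> seq = [14, 2, 10, 25]
result = seq[-1]  # -> result = 25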